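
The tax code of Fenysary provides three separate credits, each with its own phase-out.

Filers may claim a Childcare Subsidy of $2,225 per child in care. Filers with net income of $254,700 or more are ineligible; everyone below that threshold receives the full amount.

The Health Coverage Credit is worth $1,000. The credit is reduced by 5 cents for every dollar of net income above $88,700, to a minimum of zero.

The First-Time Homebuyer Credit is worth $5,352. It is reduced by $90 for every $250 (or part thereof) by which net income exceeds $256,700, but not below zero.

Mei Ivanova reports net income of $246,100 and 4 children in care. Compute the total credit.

Childcare Subsidy: base = 4 × $2,225 = $8,900. $246,100 is below the $254,700 cutoff, so the full $8,900 applies.
Health Coverage Credit: 5% of the $157,400 excess over $88,700 is $7,870 ≥ base, so the credit is $0.
First-Time Homebuyer Credit: $246,100 is at or below the $256,700 threshold, so the full $5,352 applies.
Total: $8,900 + $0 + $5,352 = $14,252.

$14,252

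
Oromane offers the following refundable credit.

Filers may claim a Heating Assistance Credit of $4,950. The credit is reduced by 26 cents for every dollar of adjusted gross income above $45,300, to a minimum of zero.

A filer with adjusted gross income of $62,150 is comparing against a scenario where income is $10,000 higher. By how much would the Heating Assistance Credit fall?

At $62,150 — 26% of the $16,850 excess over $45,300 is $4,381; credit = $4,950 − $4,381 = $569.
At $72,150 — 26% of the $26,850 excess over $45,300 is $6,981 ≥ base, so the credit is $0.
Lost: $569 − $0 = $569.

$569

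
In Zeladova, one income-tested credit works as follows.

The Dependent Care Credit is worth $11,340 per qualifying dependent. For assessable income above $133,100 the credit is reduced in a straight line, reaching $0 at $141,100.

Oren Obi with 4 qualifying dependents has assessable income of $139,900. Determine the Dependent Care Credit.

Dependent Care Credit: base = 4 × $11,340 = $45,360. $139,900 is $6,800 into a $8,000 phase-out range, leaving 1,200/8,000 of the credit: $45,360 × 1,200/8,000 = $6,804.

$6,804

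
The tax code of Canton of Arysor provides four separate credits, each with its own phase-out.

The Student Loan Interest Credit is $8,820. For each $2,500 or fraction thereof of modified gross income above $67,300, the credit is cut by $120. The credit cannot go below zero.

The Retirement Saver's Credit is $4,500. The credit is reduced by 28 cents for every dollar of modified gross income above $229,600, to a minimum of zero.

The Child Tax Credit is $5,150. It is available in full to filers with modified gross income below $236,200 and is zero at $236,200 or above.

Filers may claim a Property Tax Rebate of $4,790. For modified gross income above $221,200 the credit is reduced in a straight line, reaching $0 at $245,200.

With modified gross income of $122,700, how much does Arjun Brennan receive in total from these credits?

$20,500

Student Loan Interest Credit: income exceeds $67,300 by $55,400, which is 23 full-or-partial $2,500 increments; reduction = 23 × $120 = $2,760, leaving $6,060.
Retirement Saver's Credit: $122,700 is at or below the $229,600 threshold, so the full $4,500 applies.
Child Tax Credit: $122,700 is below the $236,200 cutoff, so the full $5,150 applies.
Property Tax Rebate: $122,700 is at or below the $221,200 threshold, so the full $4,790 applies.
Total: $6,060 + $4,500 + $5,150 + $4,790 = $20,500.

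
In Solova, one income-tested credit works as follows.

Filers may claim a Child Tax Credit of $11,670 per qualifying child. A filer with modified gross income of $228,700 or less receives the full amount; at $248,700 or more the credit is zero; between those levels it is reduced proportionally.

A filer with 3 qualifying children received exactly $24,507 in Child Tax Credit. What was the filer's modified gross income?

Full credit = 3 × $11,670 = $35,010.
$24,507 is 24,507/35,010 of the full $35,010, so 10,503/35,010 of the $20,000 range has been used: income = $228,700 + $20,000 × 10,503/35,010 = $234,700.

$234,700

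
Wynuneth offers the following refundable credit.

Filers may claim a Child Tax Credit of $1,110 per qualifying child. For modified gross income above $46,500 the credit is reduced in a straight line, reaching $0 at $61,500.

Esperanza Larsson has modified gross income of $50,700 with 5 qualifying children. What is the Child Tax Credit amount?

Child Tax Credit: base = 5 × $1,110 = $5,550. $50,700 is $4,200 into a $15,000 phase-out range, leaving 10,800/15,000 of the credit: $5,550 × 10,800/15,000 = $3,996.

$3,996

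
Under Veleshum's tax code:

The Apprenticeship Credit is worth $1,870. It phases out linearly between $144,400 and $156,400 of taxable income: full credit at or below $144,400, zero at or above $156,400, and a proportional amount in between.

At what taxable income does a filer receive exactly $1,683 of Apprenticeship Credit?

$145,600

$1,683 is 1,683/1,870 of the full $1,870, so 187/1,870 of the $12,000 range has been used: income = $144,400 + $12,000 × 187/1,870 = $145,600.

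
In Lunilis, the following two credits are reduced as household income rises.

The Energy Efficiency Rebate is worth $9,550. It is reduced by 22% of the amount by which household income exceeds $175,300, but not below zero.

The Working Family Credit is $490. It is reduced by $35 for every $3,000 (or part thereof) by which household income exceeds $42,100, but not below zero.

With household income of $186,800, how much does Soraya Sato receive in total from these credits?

$7,020

Energy Efficiency Rebate: 22% of the $11,500 excess over $175,300 is $2,530; credit = $9,550 − $2,530 = $7,020.
Working Family Credit: income exceeds $42,100 by $144,700 → 49 increments × $35 = $1,715 ≥ base, so the credit is $0.
Total: $7,020 + $0 = $7,020.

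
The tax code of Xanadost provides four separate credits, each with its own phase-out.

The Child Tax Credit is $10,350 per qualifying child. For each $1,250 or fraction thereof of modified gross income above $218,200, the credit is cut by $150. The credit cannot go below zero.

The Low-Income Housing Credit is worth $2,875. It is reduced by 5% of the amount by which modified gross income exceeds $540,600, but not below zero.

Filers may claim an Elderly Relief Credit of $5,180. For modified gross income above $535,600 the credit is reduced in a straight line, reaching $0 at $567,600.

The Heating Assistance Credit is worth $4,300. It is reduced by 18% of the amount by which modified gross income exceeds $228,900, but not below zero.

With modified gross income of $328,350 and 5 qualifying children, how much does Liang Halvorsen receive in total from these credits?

Child Tax Credit: base = 5 × $10,350 = $51,750. income exceeds $218,200 by $110,150, which is 89 full-or-partial $1,250 increments; reduction = 89 × $150 = $13,350, leaving $38,400.
Low-Income Housing Credit: $328,350 is at or below the $540,600 threshold, so the full $2,875 applies.
Elderly Relief Credit: $328,350 is at or below the $535,600 threshold, so the full $5,180 applies.
Heating Assistance Credit: 18% of the $99,450 excess over $228,900 is $17,901 ≥ base, so the credit is $0.
Total: $38,400 + $2,875 + $5,180 + $0 = $46,455.

$46,455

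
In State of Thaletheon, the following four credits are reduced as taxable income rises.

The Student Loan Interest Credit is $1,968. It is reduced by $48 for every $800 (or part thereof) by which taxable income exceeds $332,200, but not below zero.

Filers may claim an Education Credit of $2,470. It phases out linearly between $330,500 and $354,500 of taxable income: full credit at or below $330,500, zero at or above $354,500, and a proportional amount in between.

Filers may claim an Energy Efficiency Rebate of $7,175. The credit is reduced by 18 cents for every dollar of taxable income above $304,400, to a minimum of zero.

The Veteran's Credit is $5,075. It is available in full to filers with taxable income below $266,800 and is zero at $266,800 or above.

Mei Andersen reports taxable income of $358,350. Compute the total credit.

$384

Student Loan Interest Credit: income exceeds $332,200 by $26,150, which is 33 full-or-partial $800 increments; reduction = 33 × $48 = $1,584, leaving $384.
Education Credit: $358,350 is at or above $354,500, so the credit is $0.
Energy Efficiency Rebate: 18% of the $53,950 excess over $304,400 is $9,711 ≥ base, so the credit is $0.
Veteran's Credit: $358,350 meets or exceeds the $266,800 cutoff, so the credit is $0.
Total: $384 + $0 + $0 + $0 = $384.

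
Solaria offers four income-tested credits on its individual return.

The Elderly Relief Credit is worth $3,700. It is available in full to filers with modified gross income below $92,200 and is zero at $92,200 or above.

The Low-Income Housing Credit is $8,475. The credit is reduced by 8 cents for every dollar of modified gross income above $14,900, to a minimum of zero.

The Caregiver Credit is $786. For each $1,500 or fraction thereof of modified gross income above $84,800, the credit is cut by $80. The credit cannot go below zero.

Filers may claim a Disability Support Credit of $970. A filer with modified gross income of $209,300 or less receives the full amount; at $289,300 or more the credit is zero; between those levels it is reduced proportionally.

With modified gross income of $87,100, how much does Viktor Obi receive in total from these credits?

$7,995

Elderly Relief Credit: $87,100 is below the $92,200 cutoff, so the full $3,700 applies.
Low-Income Housing Credit: 8% of the $72,200 excess over $14,900 is $5,776; credit = $8,475 − $5,776 = $2,699.
Caregiver Credit: income exceeds $84,800 by $2,300, which is 2 full-or-partial $1,500 increments; reduction = 2 × $80 = $160, leaving $626.
Disability Support Credit: $87,100 is at or below the $209,300 threshold, so the full $970 applies.
Total: $3,700 + $2,699 + $626 + $970 = $7,995.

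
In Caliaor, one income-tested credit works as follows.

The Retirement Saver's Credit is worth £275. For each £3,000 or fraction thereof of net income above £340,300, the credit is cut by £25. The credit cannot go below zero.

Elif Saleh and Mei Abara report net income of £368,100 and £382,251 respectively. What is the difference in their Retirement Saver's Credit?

£25

Elif (£368,100): Retirement Saver's Credit: income exceeds £340,300 by £27,800, which is 10 full-or-partial £3,000 increments; reduction = 10 × £25 = £250, leaving £25.
Mei (£382,251): Retirement Saver's Credit: income exceeds £340,300 by £41,951 → 14 increments × £25 = £350 ≥ base, so the credit is £0.
Difference: |£25 − £0| = £25.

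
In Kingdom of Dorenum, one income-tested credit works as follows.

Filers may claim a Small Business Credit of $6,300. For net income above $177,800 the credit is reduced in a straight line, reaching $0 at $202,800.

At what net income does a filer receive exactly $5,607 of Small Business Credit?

$180,550

$5,607 is 5,607/6,300 of the full $6,300, so 693/6,300 of the $25,000 range has been used: income = $177,800 + $25,000 × 693/6,300 = $180,550.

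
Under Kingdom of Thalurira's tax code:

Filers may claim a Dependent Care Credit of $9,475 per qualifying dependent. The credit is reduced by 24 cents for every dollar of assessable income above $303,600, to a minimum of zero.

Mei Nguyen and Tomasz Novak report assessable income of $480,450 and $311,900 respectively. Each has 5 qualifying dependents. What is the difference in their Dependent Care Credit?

Mei ($480,450): Dependent Care Credit: base = 5 × $9,475 = $47,375. 24% of the $176,850 excess over $303,600 is $42,444; credit = $47,375 − $42,444 = $4,931.
Tomasz ($311,900): Dependent Care Credit: base = 5 × $9,475 = $47,375. 24% of the $8,300 excess over $303,600 is $1,992; credit = $47,375 − $1,992 = $45,383.
Difference: |$4,931 − $45,383| = $40,452.

$40,452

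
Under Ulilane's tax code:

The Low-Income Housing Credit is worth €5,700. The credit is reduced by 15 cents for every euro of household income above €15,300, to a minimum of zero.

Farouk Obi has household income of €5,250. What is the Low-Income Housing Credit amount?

€5,700

Low-Income Housing Credit: €5,250 is at or below the €15,300 threshold, so the full €5,700 applies.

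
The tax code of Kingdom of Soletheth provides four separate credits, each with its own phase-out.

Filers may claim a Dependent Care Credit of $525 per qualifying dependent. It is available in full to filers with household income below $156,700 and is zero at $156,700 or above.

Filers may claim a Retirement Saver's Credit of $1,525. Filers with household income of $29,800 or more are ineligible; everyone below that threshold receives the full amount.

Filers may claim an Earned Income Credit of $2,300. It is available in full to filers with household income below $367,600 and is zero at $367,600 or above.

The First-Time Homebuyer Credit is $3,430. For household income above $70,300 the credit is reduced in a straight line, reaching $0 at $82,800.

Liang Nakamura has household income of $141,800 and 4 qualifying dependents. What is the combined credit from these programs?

$4,400

Dependent Care Credit: base = 4 × $525 = $2,100. $141,800 is below the $156,700 cutoff, so the full $2,100 applies.
Retirement Saver's Credit: $141,800 meets or exceeds the $29,800 cutoff, so the credit is $0.
Earned Income Credit: $141,800 is below the $367,600 cutoff, so the full $2,300 applies.
First-Time Homebuyer Credit: $141,800 is at or above $82,800, so the credit is $0.
Total: $2,100 + $0 + $2,300 + $0 = $4,400.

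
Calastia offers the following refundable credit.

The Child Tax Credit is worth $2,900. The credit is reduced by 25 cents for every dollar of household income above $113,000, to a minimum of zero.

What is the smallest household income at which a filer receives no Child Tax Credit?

$124,600

The credit falls by 25% of each dollar above $113,000, so it reaches zero when the excess is $2,900 / 25% = $11,600: income = $113,000 + $11,600 = $124,600.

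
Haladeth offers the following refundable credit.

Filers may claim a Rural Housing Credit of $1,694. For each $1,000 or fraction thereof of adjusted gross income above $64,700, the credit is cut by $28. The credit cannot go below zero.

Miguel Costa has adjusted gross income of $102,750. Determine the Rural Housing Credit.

Rural Housing Credit: income exceeds $64,700 by $38,050, which is 39 full-or-partial $1,000 increments; reduction = 39 × $28 = $1,092, leaving $602.

$602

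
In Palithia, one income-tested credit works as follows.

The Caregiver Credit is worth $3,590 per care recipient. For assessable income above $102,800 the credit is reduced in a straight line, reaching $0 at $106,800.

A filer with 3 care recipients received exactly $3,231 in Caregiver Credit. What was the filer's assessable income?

$105,600

Full credit = 3 × $3,590 = $10,770.
$3,231 is 3,231/10,770 of the full $10,770, so 7,539/10,770 of the $4,000 range has been used: income = $102,800 + $4,000 × 7,539/10,770 = $105,600.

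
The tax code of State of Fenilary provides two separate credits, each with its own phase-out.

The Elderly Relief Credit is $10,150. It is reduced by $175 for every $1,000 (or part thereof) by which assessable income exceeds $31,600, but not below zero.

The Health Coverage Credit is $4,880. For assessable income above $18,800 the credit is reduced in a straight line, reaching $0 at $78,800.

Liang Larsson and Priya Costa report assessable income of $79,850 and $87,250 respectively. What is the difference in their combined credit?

$1,225

Liang ($79,850): Elderly Relief Credit: income exceeds $31,600 by $48,250, which is 49 full-or-partial $1,000 increments; reduction = 49 × $175 = $8,575, leaving $1,575. Health Coverage Credit: $79,850 is at or above $78,800, so the credit is $0. total $1,575 + $0 = $1,575
Priya ($87,250): Elderly Relief Credit: income exceeds $31,600 by $55,650, which is 56 full-or-partial $1,000 increments; reduction = 56 × $175 = $9,800, leaving $350. Health Coverage Credit: $87,250 is at or above $78,800, so the credit is $0. total $350 + $0 = $350
Difference: |$1,575 − $350| = $1,225.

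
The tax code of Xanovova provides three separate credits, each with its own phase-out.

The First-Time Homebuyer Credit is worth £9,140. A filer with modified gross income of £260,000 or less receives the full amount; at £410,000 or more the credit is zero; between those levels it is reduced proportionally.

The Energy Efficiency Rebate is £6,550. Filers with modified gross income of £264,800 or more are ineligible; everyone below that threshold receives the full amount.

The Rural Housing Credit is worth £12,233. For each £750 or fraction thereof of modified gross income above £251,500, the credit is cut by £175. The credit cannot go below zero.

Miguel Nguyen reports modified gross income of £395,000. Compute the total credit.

First-Time Homebuyer Credit: £395,000 is £135,000 into a £150,000 phase-out range, leaving 15,000/150,000 of the credit: £9,140 × 15,000/150,000 = £914.
Energy Efficiency Rebate: £395,000 meets or exceeds the £264,800 cutoff, so the credit is £0.
Rural Housing Credit: income exceeds £251,500 by £143,500 → 192 increments × £175 = £33,600 ≥ base, so the credit is £0.
Total: £914 + £0 + £0 = £914.

£914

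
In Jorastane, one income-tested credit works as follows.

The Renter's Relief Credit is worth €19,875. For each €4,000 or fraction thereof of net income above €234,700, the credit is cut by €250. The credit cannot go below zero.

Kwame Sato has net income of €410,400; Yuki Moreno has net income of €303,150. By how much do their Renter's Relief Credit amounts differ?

Kwame (€410,400): Renter's Relief Credit: income exceeds €234,700 by €175,700, which is 44 full-or-partial €4,000 increments; reduction = 44 × €250 = €11,000, leaving €8,875.
Yuki (€303,150): Renter's Relief Credit: income exceeds €234,700 by €68,450, which is 18 full-or-partial €4,000 increments; reduction = 18 × €250 = €4,500, leaving €15,375.
Difference: |€8,875 − €15,375| = €6,500.

€6,500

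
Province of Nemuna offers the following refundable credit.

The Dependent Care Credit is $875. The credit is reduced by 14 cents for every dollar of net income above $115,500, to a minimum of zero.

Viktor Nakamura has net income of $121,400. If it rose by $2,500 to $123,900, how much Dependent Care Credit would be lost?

At $121,400 — 14% of the $5,900 excess over $115,500 is $826; credit = $875 − $826 = $49.
At $123,900 — 14% of the $8,400 excess over $115,500 is $1,176 ≥ base, so the credit is $0.
Lost: $49 − $0 = $49.

$49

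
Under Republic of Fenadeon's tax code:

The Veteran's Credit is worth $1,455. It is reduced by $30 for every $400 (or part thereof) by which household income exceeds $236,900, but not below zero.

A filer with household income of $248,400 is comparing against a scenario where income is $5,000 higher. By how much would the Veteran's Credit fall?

At $248,400 — income exceeds $236,900 by $11,500, which is 29 full-or-partial $400 increments; reduction = 29 × $30 = $870, leaving $585.
At $253,400 — income exceeds $236,900 by $16,500, which is 42 full-or-partial $400 increments; reduction = 42 × $30 = $1,260, leaving $195.
Lost: $585 − $195 = $390.

$390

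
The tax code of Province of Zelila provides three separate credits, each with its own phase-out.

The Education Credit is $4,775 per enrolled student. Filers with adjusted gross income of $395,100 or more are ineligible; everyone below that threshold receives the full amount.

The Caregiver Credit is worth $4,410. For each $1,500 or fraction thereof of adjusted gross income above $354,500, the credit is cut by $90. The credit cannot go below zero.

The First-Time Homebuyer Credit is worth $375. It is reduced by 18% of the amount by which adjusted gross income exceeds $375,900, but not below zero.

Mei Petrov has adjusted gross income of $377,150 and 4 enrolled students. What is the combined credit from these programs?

Education Credit: base = 4 × $4,775 = $19,100. $377,150 is below the $395,100 cutoff, so the full $19,100 applies.
Caregiver Credit: income exceeds $354,500 by $22,650, which is 16 full-or-partial $1,500 increments; reduction = 16 × $90 = $1,440, leaving $2,970.
First-Time Homebuyer Credit: 18% of the $1,250 excess over $375,900 is $225; credit = $375 − $225 = $150.
Total: $19,100 + $2,970 + $150 = $22,220.

$22,220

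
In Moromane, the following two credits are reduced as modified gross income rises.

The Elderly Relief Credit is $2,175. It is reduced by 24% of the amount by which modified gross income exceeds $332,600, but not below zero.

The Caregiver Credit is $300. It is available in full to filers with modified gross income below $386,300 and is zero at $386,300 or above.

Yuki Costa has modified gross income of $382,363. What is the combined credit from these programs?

$300

Elderly Relief Credit: 24% of the $49,763 excess over $332,600 is $11,943.12 ≥ base, so the credit is $0.
Caregiver Credit: $382,363 is below the $386,300 cutoff, so the full $300 applies.
Total: $0 + $300 = $300.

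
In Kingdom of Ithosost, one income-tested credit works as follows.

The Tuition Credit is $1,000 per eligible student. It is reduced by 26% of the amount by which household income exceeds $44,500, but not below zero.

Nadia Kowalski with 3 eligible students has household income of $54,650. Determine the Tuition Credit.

Tuition Credit: base = 3 × $1,000 = $3,000. 26% of the $10,150 excess over $44,500 is $2,639; credit = $3,000 − $2,639 = $361.

$361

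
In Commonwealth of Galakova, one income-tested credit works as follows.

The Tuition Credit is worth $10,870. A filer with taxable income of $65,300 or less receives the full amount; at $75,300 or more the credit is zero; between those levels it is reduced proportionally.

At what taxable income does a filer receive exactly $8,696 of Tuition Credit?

$67,300

$8,696 is 8,696/10,870 of the full $10,870, so 2,174/10,870 of the $10,000 range has been used: income = $65,300 + $10,000 × 2,174/10,870 = $67,300.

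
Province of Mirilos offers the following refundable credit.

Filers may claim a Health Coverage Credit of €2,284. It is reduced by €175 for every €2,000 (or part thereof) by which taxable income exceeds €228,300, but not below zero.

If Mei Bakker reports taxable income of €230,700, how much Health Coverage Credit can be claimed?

Health Coverage Credit: income exceeds €228,300 by €2,400, which is 2 full-or-partial €2,000 increments; reduction = 2 × €175 = €350, leaving €1,934.

€1,934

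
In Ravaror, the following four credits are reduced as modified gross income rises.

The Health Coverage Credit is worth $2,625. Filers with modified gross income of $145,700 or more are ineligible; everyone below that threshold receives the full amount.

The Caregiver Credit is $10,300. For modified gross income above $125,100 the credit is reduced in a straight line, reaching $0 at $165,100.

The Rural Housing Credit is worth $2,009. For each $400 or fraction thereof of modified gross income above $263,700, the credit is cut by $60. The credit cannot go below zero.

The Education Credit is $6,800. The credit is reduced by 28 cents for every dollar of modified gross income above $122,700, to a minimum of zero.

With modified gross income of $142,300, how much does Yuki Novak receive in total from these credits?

$11,817

Health Coverage Credit: $142,300 is below the $145,700 cutoff, so the full $2,625 applies.
Caregiver Credit: $142,300 is $17,200 into a $40,000 phase-out range, leaving 22,800/40,000 of the credit: $10,300 × 22,800/40,000 = $5,871.
Rural Housing Credit: $142,300 is at or below the $263,700 threshold, so the full $2,009 applies.
Education Credit: 28% of the $19,600 excess over $122,700 is $5,488; credit = $6,800 − $5,488 = $1,312.
Total: $2,625 + $5,871 + $2,009 + $1,312 = $11,817.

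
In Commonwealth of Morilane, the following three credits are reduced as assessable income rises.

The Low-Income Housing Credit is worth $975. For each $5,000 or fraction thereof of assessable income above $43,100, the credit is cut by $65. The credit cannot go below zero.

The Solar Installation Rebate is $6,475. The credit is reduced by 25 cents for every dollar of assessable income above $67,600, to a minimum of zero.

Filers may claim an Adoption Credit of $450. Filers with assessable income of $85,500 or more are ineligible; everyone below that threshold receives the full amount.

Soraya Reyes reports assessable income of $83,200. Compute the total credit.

Low-Income Housing Credit: income exceeds $43,100 by $40,100, which is 9 full-or-partial $5,000 increments; reduction = 9 × $65 = $585, leaving $390.
Solar Installation Rebate: 25% of the $15,600 excess over $67,600 is $3,900; credit = $6,475 − $3,900 = $2,575.
Adoption Credit: $83,200 is below the $85,500 cutoff, so the full $450 applies.
Total: $390 + $2,575 + $450 = $3,415.

$3,415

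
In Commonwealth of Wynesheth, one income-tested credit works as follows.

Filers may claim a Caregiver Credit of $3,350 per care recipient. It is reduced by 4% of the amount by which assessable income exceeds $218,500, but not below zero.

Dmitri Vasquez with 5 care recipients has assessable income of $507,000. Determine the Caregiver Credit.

Caregiver Credit: base = 5 × $3,350 = $16,750. 4% of the $288,500 excess over $218,500 is $11,540; credit = $16,750 − $11,540 = $5,210.

$5,210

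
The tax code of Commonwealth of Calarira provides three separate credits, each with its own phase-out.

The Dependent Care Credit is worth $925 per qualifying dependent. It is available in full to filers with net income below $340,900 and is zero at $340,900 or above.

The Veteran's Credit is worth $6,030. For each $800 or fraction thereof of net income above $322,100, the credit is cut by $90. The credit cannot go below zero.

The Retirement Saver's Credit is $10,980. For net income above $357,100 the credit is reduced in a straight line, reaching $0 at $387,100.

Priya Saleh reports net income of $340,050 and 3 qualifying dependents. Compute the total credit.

$17,715

Dependent Care Credit: base = 3 × $925 = $2,775. $340,050 is below the $340,900 cutoff, so the full $2,775 applies.
Veteran's Credit: income exceeds $322,100 by $17,950, which is 23 full-or-partial $800 increments; reduction = 23 × $90 = $2,070, leaving $3,960.
Retirement Saver's Credit: $340,050 is at or below the $357,100 threshold, so the full $10,980 applies.
Total: $2,775 + $3,960 + $10,980 = $17,715.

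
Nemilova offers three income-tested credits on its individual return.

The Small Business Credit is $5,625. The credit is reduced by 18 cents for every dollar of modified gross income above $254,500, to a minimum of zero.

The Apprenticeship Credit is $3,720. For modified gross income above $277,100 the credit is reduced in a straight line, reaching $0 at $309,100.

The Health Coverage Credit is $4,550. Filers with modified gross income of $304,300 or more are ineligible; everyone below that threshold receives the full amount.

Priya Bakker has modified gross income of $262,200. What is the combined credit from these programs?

$12,509

Small Business Credit: 18% of the $7,700 excess over $254,500 is $1,386; credit = $5,625 − $1,386 = $4,239.
Apprenticeship Credit: $262,200 is at or below the $277,100 threshold, so the full $3,720 applies.
Health Coverage Credit: $262,200 is below the $304,300 cutoff, so the full $4,550 applies.
Total: $4,239 + $3,720 + $4,550 = $12,509.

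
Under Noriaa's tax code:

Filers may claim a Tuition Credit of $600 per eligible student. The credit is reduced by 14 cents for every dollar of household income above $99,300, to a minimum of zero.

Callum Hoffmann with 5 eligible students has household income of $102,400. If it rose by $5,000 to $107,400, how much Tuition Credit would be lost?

$700

At $102,400 — base = 5 × $600 = $3,000. 14% of the $3,100 excess over $99,300 is $434; credit = $3,000 − $434 = $2,566.
At $107,400 — base = 5 × $600 = $3,000. 14% of the $8,100 excess over $99,300 is $1,134; credit = $3,000 − $1,134 = $1,866.
Lost: $2,566 − $1,866 = $700.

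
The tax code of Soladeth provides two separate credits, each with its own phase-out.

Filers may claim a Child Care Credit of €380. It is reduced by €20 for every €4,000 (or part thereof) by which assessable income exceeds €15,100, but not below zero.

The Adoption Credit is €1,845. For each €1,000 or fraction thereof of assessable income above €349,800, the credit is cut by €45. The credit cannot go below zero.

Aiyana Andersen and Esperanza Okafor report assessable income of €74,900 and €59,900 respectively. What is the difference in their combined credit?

€60

Aiyana (€74,900): Child Care Credit: income exceeds €15,100 by €59,800, which is 15 full-or-partial €4,000 increments; reduction = 15 × €20 = €300, leaving €80. Adoption Credit: €74,900 is at or below the €349,800 threshold, so the full €1,845 applies. total €80 + €1,845 = €1,925
Esperanza (€59,900): Child Care Credit: income exceeds €15,100 by €44,800, which is 12 full-or-partial €4,000 increments; reduction = 12 × €20 = €240, leaving €140. Adoption Credit: €59,900 is at or below the €349,800 threshold, so the full €1,845 applies. total €140 + €1,845 = €1,985
Difference: |€1,925 − €1,985| = €60.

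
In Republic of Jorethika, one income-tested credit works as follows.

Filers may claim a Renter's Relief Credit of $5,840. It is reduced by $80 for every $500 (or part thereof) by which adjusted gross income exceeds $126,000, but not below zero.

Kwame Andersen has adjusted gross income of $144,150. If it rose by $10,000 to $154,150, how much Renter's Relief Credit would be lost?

At $144,150 — income exceeds $126,000 by $18,150, which is 37 full-or-partial $500 increments; reduction = 37 × $80 = $2,960, leaving $2,880.
At $154,150 — income exceeds $126,000 by $28,150, which is 57 full-or-partial $500 increments; reduction = 57 × $80 = $4,560, leaving $1,280.
Lost: $2,880 − $1,280 = $1,600.

$1,600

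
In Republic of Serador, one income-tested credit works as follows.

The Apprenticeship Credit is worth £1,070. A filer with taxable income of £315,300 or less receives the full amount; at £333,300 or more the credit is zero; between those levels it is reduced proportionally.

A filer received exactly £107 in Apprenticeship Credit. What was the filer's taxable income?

£107 is 107/1,070 of the full £1,070, so 963/1,070 of the £18,000 range has been used: income = £315,300 + £18,000 × 963/1,070 = £331,500.

£331,500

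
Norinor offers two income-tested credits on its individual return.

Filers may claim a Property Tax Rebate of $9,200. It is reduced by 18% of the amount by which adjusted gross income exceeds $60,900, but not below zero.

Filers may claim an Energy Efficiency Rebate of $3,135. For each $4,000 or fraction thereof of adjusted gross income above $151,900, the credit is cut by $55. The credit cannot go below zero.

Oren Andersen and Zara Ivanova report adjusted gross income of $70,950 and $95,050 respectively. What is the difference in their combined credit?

$4,338

Oren ($70,950): Property Tax Rebate: 18% of the $10,050 excess over $60,900 is $1,809; credit = $9,200 − $1,809 = $7,391. Energy Efficiency Rebate: $70,950 is at or below the $151,900 threshold, so the full $3,135 applies. total $7,391 + $3,135 = $10,526
Zara ($95,050): Property Tax Rebate: 18% of the $34,150 excess over $60,900 is $6,147; credit = $9,200 − $6,147 = $3,053. Energy Efficiency Rebate: $95,050 is at or below the $151,900 threshold, so the full $3,135 applies. total $3,053 + $3,135 = $6,188
Difference: |$10,526 − $6,188| = $4,338.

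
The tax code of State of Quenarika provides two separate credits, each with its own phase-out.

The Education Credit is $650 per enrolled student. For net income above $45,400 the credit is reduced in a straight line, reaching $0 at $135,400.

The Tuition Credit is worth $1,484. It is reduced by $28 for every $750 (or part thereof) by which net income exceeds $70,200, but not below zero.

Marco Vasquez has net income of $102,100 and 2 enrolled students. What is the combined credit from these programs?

$761

Education Credit: base = 2 × $650 = $1,300. $102,100 is $56,700 into a $90,000 phase-out range, leaving 33,300/90,000 of the credit: $1,300 × 33,300/90,000 = $481.
Tuition Credit: income exceeds $70,200 by $31,900, which is 43 full-or-partial $750 increments; reduction = 43 × $28 = $1,204, leaving $280.
Total: $481 + $280 = $761.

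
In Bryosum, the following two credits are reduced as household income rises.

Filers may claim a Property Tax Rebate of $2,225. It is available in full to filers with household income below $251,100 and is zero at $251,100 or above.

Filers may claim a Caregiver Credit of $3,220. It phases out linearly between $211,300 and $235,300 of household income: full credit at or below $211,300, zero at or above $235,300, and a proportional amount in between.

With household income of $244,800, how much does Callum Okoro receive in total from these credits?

$2,225

Property Tax Rebate: $244,800 is below the $251,100 cutoff, so the full $2,225 applies.
Caregiver Credit: $244,800 is at or above $235,300, so the credit is $0.
Total: $2,225 + $0 = $2,225.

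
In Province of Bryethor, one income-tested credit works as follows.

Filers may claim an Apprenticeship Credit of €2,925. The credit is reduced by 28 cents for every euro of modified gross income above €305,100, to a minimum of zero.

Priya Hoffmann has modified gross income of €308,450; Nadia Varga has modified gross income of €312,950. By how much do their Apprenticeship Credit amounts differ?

€1,260

Priya (€308,450): Apprenticeship Credit: 28% of the €3,350 excess over €305,100 is €938; credit = €2,925 − €938 = €1,987.
Nadia (€312,950): Apprenticeship Credit: 28% of the €7,850 excess over €305,100 is €2,198; credit = €2,925 − €2,198 = €727.
Difference: |€1,987 − €727| = €1,260.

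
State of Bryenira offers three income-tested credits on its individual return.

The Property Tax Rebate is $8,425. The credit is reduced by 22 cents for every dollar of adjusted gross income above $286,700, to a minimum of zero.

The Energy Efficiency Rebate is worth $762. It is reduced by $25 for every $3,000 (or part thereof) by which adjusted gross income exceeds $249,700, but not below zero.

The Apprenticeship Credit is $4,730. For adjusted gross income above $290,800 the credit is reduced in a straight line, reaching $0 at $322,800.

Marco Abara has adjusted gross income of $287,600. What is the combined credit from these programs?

$13,394

Property Tax Rebate: 22% of the $900 excess over $286,700 is $198; credit = $8,425 − $198 = $8,227.
Energy Efficiency Rebate: income exceeds $249,700 by $37,900, which is 13 full-or-partial $3,000 increments; reduction = 13 × $25 = $325, leaving $437.
Apprenticeship Credit: $287,600 is at or below the $290,800 threshold, so the full $4,730 applies.
Total: $8,227 + $437 + $4,730 = $13,394.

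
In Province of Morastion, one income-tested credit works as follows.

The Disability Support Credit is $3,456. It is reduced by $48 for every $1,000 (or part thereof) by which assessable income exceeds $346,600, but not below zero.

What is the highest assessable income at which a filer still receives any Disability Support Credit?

$417,600

After 71 increments the reduction is 71 × $48 = $3,408, leaving $48; one more increment wipes it out. Increment 71 ends at excess 71 × $1,000 = $71,000, so the highest qualifying income is $346,600 + $71,000 = $417,600.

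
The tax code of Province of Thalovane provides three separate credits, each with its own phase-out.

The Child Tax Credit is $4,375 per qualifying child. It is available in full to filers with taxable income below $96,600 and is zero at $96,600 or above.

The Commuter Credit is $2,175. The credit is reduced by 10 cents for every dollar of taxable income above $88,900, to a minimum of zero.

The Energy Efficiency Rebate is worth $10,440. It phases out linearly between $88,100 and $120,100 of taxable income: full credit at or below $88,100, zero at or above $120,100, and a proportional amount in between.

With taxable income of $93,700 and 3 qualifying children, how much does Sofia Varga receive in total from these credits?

$23,433

Child Tax Credit: base = 3 × $4,375 = $13,125. $93,700 is below the $96,600 cutoff, so the full $13,125 applies.
Commuter Credit: 10% of the $4,800 excess over $88,900 is $480; credit = $2,175 − $480 = $1,695.
Energy Efficiency Rebate: $93,700 is $5,600 into a $32,000 phase-out range, leaving 26,400/32,000 of the credit: $10,440 × 26,400/32,000 = $8,613.
Total: $13,125 + $1,695 + $8,613 = $23,433.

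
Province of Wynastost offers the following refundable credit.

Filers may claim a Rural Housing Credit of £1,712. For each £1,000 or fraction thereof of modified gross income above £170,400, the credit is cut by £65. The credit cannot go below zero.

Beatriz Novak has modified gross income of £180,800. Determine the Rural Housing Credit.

£997

Rural Housing Credit: income exceeds £170,400 by £10,400, which is 11 full-or-partial £1,000 increments; reduction = 11 × £65 = £715, leaving £997.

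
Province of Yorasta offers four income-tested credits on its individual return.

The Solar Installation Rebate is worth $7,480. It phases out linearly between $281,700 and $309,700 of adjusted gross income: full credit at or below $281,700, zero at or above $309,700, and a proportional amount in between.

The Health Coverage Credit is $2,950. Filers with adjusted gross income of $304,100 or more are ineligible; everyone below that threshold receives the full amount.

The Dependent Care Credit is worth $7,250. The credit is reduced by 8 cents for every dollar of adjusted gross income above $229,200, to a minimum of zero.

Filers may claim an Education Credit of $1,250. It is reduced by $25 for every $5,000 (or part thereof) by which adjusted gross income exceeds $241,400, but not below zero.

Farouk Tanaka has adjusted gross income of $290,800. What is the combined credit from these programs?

Solar Installation Rebate: $290,800 is $9,100 into a $28,000 phase-out range, leaving 18,900/28,000 of the credit: $7,480 × 18,900/28,000 = $5,049.
Health Coverage Credit: $290,800 is below the $304,100 cutoff, so the full $2,950 applies.
Dependent Care Credit: 8% of the $61,600 excess over $229,200 is $4,928; credit = $7,250 − $4,928 = $2,322.
Education Credit: income exceeds $241,400 by $49,400, which is 10 full-or-partial $5,000 increments; reduction = 10 × $25 = $250, leaving $1,000.
Total: $5,049 + $2,950 + $2,322 + $1,000 = $11,321.

$11,321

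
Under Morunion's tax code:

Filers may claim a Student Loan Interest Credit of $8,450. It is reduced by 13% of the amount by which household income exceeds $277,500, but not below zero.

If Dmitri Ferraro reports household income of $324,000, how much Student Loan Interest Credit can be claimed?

$2,405

Student Loan Interest Credit: 13% of the $46,500 excess over $277,500 is $6,045; credit = $8,450 − $6,045 = $2,405.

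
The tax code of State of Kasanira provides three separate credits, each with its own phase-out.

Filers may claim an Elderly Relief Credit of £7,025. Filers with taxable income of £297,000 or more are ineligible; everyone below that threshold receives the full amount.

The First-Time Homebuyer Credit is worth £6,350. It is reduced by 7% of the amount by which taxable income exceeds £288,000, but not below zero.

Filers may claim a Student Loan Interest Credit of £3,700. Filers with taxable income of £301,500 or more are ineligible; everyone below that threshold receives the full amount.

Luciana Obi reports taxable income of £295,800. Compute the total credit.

£16,529

Elderly Relief Credit: £295,800 is below the £297,000 cutoff, so the full £7,025 applies.
First-Time Homebuyer Credit: 7% of the £7,800 excess over £288,000 is £546; credit = £6,350 − £546 = £5,804.
Student Loan Interest Credit: £295,800 is below the £301,500 cutoff, so the full £3,700 applies.
Total: £7,025 + £5,804 + £3,700 = £16,529.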